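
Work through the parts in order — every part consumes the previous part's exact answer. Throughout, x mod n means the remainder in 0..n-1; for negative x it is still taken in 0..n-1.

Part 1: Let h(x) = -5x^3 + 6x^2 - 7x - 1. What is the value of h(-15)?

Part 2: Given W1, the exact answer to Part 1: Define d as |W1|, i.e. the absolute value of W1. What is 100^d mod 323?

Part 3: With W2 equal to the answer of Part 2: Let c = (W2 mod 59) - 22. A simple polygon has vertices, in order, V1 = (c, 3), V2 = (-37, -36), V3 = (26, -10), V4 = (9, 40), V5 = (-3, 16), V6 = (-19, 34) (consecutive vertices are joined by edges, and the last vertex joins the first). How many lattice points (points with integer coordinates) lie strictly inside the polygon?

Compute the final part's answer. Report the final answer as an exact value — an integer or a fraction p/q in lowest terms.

1995

Part 1: -5*(-15)^3 + 6*(-15)^2 - 7*(-15)^1 - 1 = (16875) + (1350) + (105) + (-1) = 18329; answer 18329
Part 2: W1 = 18329; d = 18329; squarings mod 323: 100^1=100, 100^2=310, 100^4=169, 100^8=137, 100^16=35, 100^32=256, 100^64=290, 100^128=120, 100^256=188, 100^512=137, 100^1024=35, 100^2048=256, 100^4096=290, 100^8192=120, 100^16384=188; 100^18329 = 100^1 * 100^8 * 100^16 * 100^128 * 100^256 * 100^512 * 100^1024 * 100^16384 = 66 (mod 323); answer 66
Part 3: W2 = 66; c = -15; cross terms: (-15*-36 - -37*3)=651, (-37*-10 - 26*-36)=1306, (26*40 - 9*-10)=1130, (9*16 - -3*40)=264, (-3*34 - -19*16)=202, (-19*3 - -15*34)=453; twice the area = |4006| = 4006; area = 2003; boundary points = 1 + 1 + 1 + 12 + 2 + 1 = 18; strictly interior points = area - boundary/2 + 1 = 1995; answer 1995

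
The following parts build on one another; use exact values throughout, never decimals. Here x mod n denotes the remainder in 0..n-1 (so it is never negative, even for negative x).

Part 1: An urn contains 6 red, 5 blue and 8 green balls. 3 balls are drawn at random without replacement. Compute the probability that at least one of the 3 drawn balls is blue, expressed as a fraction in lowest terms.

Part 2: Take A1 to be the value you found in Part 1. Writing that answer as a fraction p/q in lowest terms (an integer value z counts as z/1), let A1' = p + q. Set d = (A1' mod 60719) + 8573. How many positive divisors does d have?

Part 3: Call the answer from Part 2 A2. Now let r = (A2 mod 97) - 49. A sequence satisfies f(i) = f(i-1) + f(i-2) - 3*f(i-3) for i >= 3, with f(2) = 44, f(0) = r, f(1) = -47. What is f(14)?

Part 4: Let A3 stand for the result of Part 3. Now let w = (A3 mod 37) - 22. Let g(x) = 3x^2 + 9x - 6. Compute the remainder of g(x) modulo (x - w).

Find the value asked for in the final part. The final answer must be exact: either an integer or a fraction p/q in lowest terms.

48

Part 1: total draws C(19,3) = 969; complement C(14,3) = 364; favorable 969 - 364 = 605; P = 605/969; answer 605/969
Part 2: A1 = 605/969; threaded value p + q = 1574; d = 10147; 10147 = 73 * 139; number of divisors = (1+1) * (1+1) = 4; answer 4
Part 3: A2 = 4; r = -45; f(3) = 1*(44) + 1*(-47) - 3*(-45) = 132; iterating: f(3)=132, f(4)=317, f(5)=317, f(6)=238, f(7)=-396, f(8)=-1109, f(9)=-2219, f(10)=-2140, f(11)=-1032, f(12)=3485, f(13)=8873, f(14)=15454; answer 15454
Part 4: A3 = 15454; w = 3; remainder = value at the root: 3*(3)^2 + 9*(3)^1 - 6 = (27) + (27) + (-6) = 48; answer 48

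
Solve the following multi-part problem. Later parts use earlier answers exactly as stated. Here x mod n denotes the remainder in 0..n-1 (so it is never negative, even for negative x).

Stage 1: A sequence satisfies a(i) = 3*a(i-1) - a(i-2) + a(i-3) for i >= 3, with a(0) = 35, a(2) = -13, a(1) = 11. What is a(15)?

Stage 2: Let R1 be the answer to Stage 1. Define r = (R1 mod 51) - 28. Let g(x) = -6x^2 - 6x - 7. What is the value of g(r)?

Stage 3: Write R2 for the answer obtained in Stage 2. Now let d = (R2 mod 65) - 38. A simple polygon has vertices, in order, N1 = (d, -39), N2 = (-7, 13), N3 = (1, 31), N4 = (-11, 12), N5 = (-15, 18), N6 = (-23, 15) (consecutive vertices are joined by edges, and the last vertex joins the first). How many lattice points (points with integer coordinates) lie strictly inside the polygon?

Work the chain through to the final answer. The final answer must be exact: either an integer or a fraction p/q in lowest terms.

Stage 1: a(3) = 3*(-13) - 1*(11) + 1*(35) = -15; iterating: a(3)=-15, a(4)=-21, a(5)=-61, a(6)=-177, a(7)=-491, a(8)=-1357, a(9)=-3757, a(10)=-10405, a(11)=-28815, a(12)=-79797, a(13)=-220981, a(14)=-611961, a(15)=-1694699; answer -1694699
Stage 2: R1 = -1694699; r = 3; -6*(3)^2 - 6*(3)^1 - 7 = (-54) + (-18) + (-7) = -79; answer -79
Stage 3: R2 = -79; d = 13; cross terms: (13*13 - -7*-39)=-104, (-7*31 - 1*13)=-230, (1*12 - -11*31)=353, (-11*18 - -15*12)=-18, (-15*15 - -23*18)=189, (-23*-39 - 13*15)=702; twice the area = |892| = 892; area = 446; boundary points = 4 + 2 + 1 + 2 + 1 + 18 = 28; strictly interior points = area - boundary/2 + 1 = 433; answer 433

433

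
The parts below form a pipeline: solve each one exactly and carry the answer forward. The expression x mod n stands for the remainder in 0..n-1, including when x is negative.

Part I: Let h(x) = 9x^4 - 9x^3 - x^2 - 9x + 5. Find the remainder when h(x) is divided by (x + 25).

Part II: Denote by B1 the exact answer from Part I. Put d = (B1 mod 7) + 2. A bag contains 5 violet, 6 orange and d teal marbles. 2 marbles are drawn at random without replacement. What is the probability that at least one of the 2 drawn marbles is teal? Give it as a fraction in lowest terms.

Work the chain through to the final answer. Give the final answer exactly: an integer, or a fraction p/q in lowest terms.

Part I: remainder = value at the root: 9*(-25)^4 - 9*(-25)^3 - 1*(-25)^2 - 9*(-25)^1 + 5 = (3515625) + (140625) + (-625) + (225) + (5) = 3655855; answer 3655855
Part II: B1 = 3655855; d = 2; total draws C(13,2) = 78; complement C(11,2) = 55; favorable 78 - 55 = 23; P = 23/78; answer 23/78

23/78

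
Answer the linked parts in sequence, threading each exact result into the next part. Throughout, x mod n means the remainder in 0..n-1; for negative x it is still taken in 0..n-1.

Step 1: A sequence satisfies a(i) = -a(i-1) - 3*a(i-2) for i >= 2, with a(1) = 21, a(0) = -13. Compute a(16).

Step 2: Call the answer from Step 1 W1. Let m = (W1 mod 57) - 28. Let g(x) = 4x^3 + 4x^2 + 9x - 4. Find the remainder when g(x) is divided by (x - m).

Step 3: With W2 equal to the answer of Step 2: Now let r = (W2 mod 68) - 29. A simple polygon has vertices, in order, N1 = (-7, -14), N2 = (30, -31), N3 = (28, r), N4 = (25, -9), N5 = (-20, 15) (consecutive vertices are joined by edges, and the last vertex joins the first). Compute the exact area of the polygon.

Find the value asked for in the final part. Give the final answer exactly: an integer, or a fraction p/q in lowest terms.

1753/2

Step 1: a(2) = -1*(21) - 3*(-13) = 18; iterating: a(2)=18, a(3)=-81, a(4)=27, a(5)=216, a(6)=-297, a(7)=-351, a(8)=1242, a(9)=-189, a(10)=-3537, a(11)=4104, a(12)=6507, a(13)=-18819, a(14)=-702, a(15)=57159, a(16)=-55053; answer -55053
Step 2: W1 = -55053; m = -19; remainder = value at the root: 4*(-19)^3 + 4*(-19)^2 + 9*(-19)^1 - 4 = (-27436) + (1444) + (-171) + (-4) = -26167; answer -26167
Step 3: W2 = -26167; r = -16; cross terms: (-7*-31 - 30*-14)=637, (30*-16 - 28*-31)=388, (28*-9 - 25*-16)=148, (25*15 - -20*-9)=195, (-20*-14 - -7*15)=385; twice the area = |1753| = 1753; area = 1753/2; answer 1753/2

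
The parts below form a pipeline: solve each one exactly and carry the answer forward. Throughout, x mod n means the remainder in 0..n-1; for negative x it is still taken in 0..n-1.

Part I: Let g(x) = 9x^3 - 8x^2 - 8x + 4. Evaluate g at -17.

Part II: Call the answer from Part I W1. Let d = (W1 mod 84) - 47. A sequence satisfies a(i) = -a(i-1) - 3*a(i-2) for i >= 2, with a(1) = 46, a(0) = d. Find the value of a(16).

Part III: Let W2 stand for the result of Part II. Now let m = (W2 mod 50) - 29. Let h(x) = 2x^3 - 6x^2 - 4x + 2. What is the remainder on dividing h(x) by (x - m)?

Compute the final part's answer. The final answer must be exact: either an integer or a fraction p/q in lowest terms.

Part I: 9*(-17)^3 - 8*(-17)^2 - 8*(-17)^1 + 4 = (-44217) + (-2312) + (136) + (4) = -46389; answer -46389
Part II: W1 = -46389; d = 16; a(2) = -1*(46) - 3*(16) = -94; iterating: a(2)=-94, a(3)=-44, a(4)=326, a(5)=-194, a(6)=-784, a(7)=1366, a(8)=986, a(9)=-5084, a(10)=2126, a(11)=13126, a(12)=-19504, a(13)=-19874, a(14)=78386, a(15)=-18764, a(16)=-216394; answer -216394
Part III: W2 = -216394; m = -23; remainder = value at the root: 2*(-23)^3 - 6*(-23)^2 - 4*(-23)^1 + 2 = (-24334) + (-3174) + (92) + (2) = -27414; answer -27414

-27414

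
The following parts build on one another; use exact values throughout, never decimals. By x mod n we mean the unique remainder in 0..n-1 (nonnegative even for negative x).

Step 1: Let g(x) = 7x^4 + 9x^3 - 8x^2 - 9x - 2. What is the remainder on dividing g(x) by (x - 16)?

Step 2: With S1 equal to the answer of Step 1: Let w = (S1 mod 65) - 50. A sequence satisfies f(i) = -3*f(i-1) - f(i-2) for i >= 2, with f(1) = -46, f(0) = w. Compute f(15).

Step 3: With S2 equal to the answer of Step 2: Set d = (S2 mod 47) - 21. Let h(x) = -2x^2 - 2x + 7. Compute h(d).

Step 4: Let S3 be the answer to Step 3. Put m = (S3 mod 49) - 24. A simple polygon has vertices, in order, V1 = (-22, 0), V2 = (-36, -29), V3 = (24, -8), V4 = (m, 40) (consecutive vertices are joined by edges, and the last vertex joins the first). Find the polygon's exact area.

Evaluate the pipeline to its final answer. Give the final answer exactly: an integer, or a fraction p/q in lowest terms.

1775

Step 1: remainder = value at the root: 7*(16)^4 + 9*(16)^3 - 8*(16)^2 - 9*(16)^1 - 2 = (458752) + (36864) + (-2048) + (-144) + (-2) = 493422; answer 493422
Step 2: S1 = 493422; w = -43; f(2) = -3*(-46) - 1*(-43) = 181; iterating: f(2)=181, f(3)=-497, f(4)=1310, f(5)=-3433, f(6)=8989, f(7)=-23534, f(8)=61613, f(9)=-161305, f(10)=422302, f(11)=-1105601, f(12)=2894501, f(13)=-7577902, f(14)=19839205, f(15)=-51939713; answer -51939713
Step 3: S2 = -51939713; d = 13; -2*(13)^2 - 2*(13)^1 + 7 = (-338) + (-26) + (7) = -357; answer -357
Step 4: S3 = -357; m = 11; cross terms: (-22*-29 - -36*0)=638, (-36*-8 - 24*-29)=984, (24*40 - 11*-8)=1048, (11*0 - -22*40)=880; twice the area = |3550| = 3550; area = 1775; answer 1775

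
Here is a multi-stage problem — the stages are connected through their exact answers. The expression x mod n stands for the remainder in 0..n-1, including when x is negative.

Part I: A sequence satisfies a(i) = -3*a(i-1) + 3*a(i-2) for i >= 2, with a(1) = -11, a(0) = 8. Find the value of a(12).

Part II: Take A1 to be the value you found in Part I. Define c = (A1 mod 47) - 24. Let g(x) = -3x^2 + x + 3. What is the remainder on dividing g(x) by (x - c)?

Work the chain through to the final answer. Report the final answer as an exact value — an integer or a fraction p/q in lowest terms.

-287

Part I: a(2) = -3*(-11) + 3*(8) = 57; iterating: a(2)=57, a(3)=-204, a(4)=783, a(5)=-2961, a(6)=11232, a(7)=-42579, a(8)=161433, a(9)=-612036, a(10)=2320407, a(11)=-8797329, a(12)=33353208; answer 33353208
Part II: A1 = 33353208; c = 10; remainder = value at the root: -3*(10)^2 + 1*(10)^1 + 3 = (-300) + (10) + (3) = -287; answer -287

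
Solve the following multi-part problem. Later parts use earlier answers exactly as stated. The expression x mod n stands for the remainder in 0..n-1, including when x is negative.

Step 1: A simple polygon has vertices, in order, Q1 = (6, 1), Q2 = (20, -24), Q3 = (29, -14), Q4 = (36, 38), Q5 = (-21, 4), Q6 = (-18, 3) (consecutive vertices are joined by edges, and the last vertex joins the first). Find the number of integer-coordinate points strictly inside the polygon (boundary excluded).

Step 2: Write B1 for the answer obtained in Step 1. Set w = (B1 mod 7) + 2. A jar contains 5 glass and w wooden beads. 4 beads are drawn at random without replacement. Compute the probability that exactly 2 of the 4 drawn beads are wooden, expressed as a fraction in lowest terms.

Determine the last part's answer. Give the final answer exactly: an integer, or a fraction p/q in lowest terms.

14/33

Step 1: cross terms: (6*-24 - 20*1)=-164, (20*-14 - 29*-24)=416, (29*38 - 36*-14)=1606, (36*4 - -21*38)=942, (-21*3 - -18*4)=9, (-18*1 - 6*3)=-36; twice the area = |2773| = 2773; area = 2773/2; boundary points = 1 + 1 + 1 + 1 + 1 + 2 = 7; strictly interior points = area - boundary/2 + 1 = 1384; answer 1384
Step 2: B1 = 1384; w = 7; total draws C(12,4) = 495; favorable C(7,2)*C(5,2) = 210; P = 14/33; answer 14/33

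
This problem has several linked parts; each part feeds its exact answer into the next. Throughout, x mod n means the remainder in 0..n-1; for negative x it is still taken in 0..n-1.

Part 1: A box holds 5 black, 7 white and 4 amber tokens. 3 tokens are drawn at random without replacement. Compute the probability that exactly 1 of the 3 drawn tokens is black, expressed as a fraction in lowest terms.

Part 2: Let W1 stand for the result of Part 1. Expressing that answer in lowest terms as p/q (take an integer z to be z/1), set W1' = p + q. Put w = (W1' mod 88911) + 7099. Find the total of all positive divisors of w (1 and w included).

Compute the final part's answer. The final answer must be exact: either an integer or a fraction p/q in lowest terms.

Part 1: total draws C(16,3) = 560; favorable C(5,1)*C(11,2) = 275; P = 55/112; answer 55/112
Part 2: W1 = 55/112; threaded value p + q = 167; w = 7266; 7266 = 2 * 3 * 7 * 173; sigma = (1 + 2) * (1 + 3) * (1 + 7) * (1 + 173) = 3 * 4 * 8 * 174 = 16704; answer 16704

16704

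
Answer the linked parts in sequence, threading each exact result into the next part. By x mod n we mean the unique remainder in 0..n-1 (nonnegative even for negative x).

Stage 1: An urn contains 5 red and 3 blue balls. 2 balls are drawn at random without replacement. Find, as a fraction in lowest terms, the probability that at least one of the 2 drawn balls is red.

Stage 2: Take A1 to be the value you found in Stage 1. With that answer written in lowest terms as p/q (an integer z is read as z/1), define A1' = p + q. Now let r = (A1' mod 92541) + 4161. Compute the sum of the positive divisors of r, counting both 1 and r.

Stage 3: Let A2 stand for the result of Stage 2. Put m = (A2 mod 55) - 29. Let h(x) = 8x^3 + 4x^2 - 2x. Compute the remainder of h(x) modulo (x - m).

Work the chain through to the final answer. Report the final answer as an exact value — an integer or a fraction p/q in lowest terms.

Stage 1: total draws C(8,2) = 28; complement C(3,2) = 3; favorable 28 - 3 = 25; P = 25/28; answer 25/28
Stage 2: A1 = 25/28; threaded value p + q = 53; r = 4214; 4214 = 2 * 7^2 * 43; sigma = (1 + 2) * (1 + 7 + 49) * (1 + 43) = 3 * 57 * 44 = 7524; answer 7524
Stage 3: A2 = 7524; m = 15; remainder = value at the root: 8*(15)^3 + 4*(15)^2 - 2*(15)^1 = (27000) + (900) + (-30) = 27870; answer 27870

27870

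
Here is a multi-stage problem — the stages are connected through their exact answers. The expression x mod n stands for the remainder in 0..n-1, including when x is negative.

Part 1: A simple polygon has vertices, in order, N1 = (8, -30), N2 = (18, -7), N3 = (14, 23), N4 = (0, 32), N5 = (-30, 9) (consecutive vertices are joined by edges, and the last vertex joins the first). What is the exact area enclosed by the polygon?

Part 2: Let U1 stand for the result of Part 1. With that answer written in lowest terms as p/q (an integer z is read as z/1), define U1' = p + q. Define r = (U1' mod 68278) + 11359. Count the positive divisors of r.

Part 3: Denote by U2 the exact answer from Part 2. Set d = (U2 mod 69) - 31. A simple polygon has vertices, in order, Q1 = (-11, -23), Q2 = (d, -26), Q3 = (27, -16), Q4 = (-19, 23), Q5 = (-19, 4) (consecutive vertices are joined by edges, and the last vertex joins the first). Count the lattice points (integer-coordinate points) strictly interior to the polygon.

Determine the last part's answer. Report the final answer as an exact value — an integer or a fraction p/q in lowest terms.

989

Part 1: cross terms: (8*-7 - 18*-30)=484, (18*23 - 14*-7)=512, (14*32 - 0*23)=448, (0*9 - -30*32)=960, (-30*-30 - 8*9)=828; twice the area = |3232| = 3232; area = 1616; answer 1616
Part 2: U1 = 1616; threaded value p + q = 1617; r = 12976; 12976 = 2^4 * 811; number of divisors = (4+1) * (1+1) = 10; answer 10
Part 3: U2 = 10; d = -21; cross terms: (-11*-26 - -21*-23)=-197, (-21*-16 - 27*-26)=1038, (27*23 - -19*-16)=317, (-19*4 - -19*23)=361, (-19*-23 - -11*4)=481; twice the area = |2000| = 2000; area = 1000; boundary points = 1 + 2 + 1 + 19 + 1 = 24; strictly interior points = area - boundary/2 + 1 = 989; answer 989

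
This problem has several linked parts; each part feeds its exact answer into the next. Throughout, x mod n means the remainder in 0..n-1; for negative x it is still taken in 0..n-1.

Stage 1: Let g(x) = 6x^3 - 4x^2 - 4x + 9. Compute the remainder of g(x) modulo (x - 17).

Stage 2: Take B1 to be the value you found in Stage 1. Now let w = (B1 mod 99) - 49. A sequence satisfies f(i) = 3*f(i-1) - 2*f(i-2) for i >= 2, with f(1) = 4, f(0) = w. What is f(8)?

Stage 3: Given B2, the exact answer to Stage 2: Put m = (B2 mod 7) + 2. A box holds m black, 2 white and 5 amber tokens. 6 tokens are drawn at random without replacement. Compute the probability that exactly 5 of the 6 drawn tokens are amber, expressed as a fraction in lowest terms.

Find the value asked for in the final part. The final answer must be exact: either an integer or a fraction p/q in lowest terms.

1/21

Stage 1: remainder = value at the root: 6*(17)^3 - 4*(17)^2 - 4*(17)^1 + 9 = (29478) + (-1156) + (-68) + (9) = 28263; answer 28263
Stage 2: B1 = 28263; w = -1; f(2) = 3*(4) - 2*(-1) = 14; iterating: f(2)=14, f(3)=34, f(4)=74, f(5)=154, f(6)=314, f(7)=634, f(8)=1274; answer 1274
Stage 3: B2 = 1274; m = 2; total draws C(9,6) = 84; favorable C(5,5)*C(4,1) = 4; P = 1/21; answer 1/21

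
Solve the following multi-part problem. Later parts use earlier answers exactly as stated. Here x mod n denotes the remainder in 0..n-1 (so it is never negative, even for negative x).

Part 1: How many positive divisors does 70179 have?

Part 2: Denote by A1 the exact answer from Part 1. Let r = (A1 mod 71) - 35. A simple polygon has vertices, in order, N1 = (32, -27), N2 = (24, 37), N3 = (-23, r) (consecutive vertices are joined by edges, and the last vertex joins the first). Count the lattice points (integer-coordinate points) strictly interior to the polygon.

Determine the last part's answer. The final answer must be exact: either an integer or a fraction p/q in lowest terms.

1729

Part 1: 70179 = 3 * 149 * 157; number of divisors = (1+1) * (1+1) * (1+1) = 8; answer 8
Part 2: A1 = 8; r = -27; cross terms: (32*37 - 24*-27)=1832, (24*-27 - -23*37)=203, (-23*-27 - 32*-27)=1485; twice the area = |3520| = 3520; area = 1760; boundary points = 8 + 1 + 55 = 64; strictly interior points = area - boundary/2 + 1 = 1729; answer 1729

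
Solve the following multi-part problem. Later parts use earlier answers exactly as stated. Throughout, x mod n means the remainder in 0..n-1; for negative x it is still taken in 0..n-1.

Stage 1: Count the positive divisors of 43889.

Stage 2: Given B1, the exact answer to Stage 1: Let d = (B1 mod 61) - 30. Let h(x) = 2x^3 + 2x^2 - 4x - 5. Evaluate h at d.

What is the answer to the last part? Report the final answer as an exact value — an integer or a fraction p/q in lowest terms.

Stage 1: 43889 is prime, so its only divisors are 1 and 43889; count = 2; answer 2
Stage 2: B1 = 2; d = -28; 2*(-28)^3 + 2*(-28)^2 - 4*(-28)^1 - 5 = (-43904) + (1568) + (112) + (-5) = -42229; answer -42229

-42229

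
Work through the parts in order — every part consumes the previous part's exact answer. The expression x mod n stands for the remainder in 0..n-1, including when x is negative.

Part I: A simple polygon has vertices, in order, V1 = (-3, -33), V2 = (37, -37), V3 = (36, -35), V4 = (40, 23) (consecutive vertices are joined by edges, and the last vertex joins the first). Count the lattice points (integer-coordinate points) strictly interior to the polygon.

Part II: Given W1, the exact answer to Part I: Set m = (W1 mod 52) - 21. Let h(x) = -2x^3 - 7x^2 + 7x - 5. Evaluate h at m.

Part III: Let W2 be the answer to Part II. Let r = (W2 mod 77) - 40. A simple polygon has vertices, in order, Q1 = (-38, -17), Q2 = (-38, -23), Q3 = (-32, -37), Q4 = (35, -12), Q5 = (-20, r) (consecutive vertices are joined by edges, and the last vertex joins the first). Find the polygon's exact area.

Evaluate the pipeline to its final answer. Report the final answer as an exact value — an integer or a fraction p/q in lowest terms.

Part I: cross terms: (-3*-37 - 37*-33)=1332, (37*-35 - 36*-37)=37, (36*23 - 40*-35)=2228, (40*-33 - -3*23)=-1251; twice the area = |2346| = 2346; area = 1173; boundary points = 4 + 1 + 2 + 1 = 8; strictly interior points = area - boundary/2 + 1 = 1170; answer 1170
Part II: W1 = 1170; m = 5; -2*(5)^3 - 7*(5)^2 + 7*(5)^1 - 5 = (-250) + (-175) + (35) + (-5) = -395; answer -395
Part III: W2 = -395; r = 27; cross terms: (-38*-23 - -38*-17)=228, (-38*-37 - -32*-23)=670, (-32*-12 - 35*-37)=1679, (35*27 - -20*-12)=705, (-20*-17 - -38*27)=1366; twice the area = |4648| = 4648; area = 2324; answer 2324

2324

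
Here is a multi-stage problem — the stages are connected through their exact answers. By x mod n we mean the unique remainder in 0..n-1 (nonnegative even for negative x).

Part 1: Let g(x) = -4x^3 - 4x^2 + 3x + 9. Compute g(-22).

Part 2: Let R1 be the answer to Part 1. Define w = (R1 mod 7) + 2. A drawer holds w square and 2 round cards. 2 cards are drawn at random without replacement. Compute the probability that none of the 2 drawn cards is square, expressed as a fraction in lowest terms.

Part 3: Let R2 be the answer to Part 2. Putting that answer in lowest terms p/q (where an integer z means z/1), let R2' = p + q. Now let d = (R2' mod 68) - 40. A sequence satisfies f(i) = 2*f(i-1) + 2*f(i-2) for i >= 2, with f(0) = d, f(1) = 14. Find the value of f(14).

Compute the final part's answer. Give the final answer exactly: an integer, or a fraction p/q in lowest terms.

6853120

Part 1: -4*(-22)^3 - 4*(-22)^2 + 3*(-22)^1 + 9 = (42592) + (-1936) + (-66) + (9) = 40599; answer 40599
Part 2: R1 = 40599; w = 8; total draws C(10,2) = 45; favorable C(2,2) = 1; P = 1/45; answer 1/45
Part 3: R2 = 1/45; threaded value p + q = 46; d = 6; f(2) = 2*(14) + 2*(6) = 40; iterating: f(2)=40, f(3)=108, f(4)=296, f(5)=808, f(6)=2208, f(7)=6032, f(8)=16480, f(9)=45024, f(10)=123008, f(11)=336064, f(12)=918144, f(13)=2508416, f(14)=6853120; answer 6853120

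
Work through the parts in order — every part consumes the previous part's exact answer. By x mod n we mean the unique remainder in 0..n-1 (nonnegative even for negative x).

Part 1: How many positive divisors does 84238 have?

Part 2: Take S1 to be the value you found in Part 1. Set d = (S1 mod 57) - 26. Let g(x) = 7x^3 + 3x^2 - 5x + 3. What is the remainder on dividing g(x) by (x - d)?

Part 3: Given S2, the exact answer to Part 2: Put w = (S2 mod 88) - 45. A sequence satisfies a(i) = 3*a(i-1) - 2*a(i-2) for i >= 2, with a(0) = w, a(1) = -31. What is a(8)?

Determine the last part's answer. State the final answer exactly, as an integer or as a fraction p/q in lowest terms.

-6889

Part 1: 84238 = 2 * 7 * 11 * 547; number of divisors = (1+1) * (1+1) * (1+1) * (1+1) = 16; answer 16
Part 2: S1 = 16; d = -10; remainder = value at the root: 7*(-10)^3 + 3*(-10)^2 - 5*(-10)^1 + 3 = (-7000) + (300) + (50) + (3) = -6647; answer -6647
Part 3: S2 = -6647; w = -4; a(2) = 3*(-31) - 2*(-4) = -85; iterating: a(2)=-85, a(3)=-193, a(4)=-409, a(5)=-841, a(6)=-1705, a(7)=-3433, a(8)=-6889; answer -6889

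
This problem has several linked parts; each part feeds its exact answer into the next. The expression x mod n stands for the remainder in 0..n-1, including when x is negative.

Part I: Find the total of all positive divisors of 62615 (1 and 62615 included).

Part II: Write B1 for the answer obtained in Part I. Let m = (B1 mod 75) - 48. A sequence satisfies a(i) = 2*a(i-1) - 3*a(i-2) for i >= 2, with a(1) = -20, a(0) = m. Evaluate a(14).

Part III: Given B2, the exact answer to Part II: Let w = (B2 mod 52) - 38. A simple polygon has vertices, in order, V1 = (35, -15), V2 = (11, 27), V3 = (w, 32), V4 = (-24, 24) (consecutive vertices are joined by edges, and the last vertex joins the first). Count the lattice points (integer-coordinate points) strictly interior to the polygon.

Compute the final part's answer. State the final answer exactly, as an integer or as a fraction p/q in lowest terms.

Part I: 62615 = 5 * 7 * 1789; sigma = (1 + 5) * (1 + 7) * (1 + 1789) = 6 * 8 * 1790 = 85920; answer 85920
Part II: B1 = 85920; m = -3; a(2) = 2*(-20) - 3*(-3) = -31; iterating: a(2)=-31, a(3)=-2, a(4)=89, a(5)=184, a(6)=101, a(7)=-350, a(8)=-1003, a(9)=-956, a(10)=1097, a(11)=5062, a(12)=6833, a(13)=-1520, a(14)=-23539; answer -23539
Part III: B2 = -23539; w = -21; cross terms: (35*27 - 11*-15)=1110, (11*32 - -21*27)=919, (-21*24 - -24*32)=264, (-24*-15 - 35*24)=-480; twice the area = |1813| = 1813; area = 1813/2; boundary points = 6 + 1 + 1 + 1 = 9; strictly interior points = area - boundary/2 + 1 = 903; answer 903

903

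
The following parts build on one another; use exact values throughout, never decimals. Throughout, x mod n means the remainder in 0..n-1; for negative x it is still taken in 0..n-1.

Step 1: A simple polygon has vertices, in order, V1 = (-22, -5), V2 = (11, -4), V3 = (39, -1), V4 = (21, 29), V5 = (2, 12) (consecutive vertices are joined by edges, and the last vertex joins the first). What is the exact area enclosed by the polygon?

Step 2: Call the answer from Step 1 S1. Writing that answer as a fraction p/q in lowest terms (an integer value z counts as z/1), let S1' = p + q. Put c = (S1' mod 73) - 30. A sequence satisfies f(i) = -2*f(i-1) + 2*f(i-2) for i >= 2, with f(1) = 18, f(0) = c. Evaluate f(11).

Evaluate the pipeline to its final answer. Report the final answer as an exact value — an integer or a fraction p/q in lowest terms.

Step 1: cross terms: (-22*-4 - 11*-5)=143, (11*-1 - 39*-4)=145, (39*29 - 21*-1)=1152, (21*12 - 2*29)=194, (2*-5 - -22*12)=254; twice the area = |1888| = 1888; area = 944; answer 944
Step 2: S1 = 944; threaded value p + q = 945; c = 39; f(2) = -2*(18) + 2*(39) = 42; iterating: f(2)=42, f(3)=-48, f(4)=180, f(5)=-456, f(6)=1272, f(7)=-3456, f(8)=9456, f(9)=-25824, f(10)=70560, f(11)=-192768; answer -192768

-192768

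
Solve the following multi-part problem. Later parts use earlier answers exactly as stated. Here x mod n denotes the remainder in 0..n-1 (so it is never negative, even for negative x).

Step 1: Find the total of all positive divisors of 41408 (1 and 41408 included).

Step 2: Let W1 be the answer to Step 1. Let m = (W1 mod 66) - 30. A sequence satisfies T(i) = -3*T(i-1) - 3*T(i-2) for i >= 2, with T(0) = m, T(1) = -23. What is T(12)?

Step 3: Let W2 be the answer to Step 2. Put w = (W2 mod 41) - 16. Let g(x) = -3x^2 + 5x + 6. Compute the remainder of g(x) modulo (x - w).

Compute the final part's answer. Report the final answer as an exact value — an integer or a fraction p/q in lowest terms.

8

Step 1: 41408 = 2^6 * 647; sigma = (1 + 2 + 4 + 8 + 16 + 32 + 64) * (1 + 647) = 127 * 648 = 82296; answer 82296
Step 2: W1 = 82296; m = 30; T(2) = -3*(-23) - 3*(30) = -21; iterating: T(2)=-21, T(3)=132, T(4)=-333, T(5)=603, T(6)=-810, T(7)=621, T(8)=567, T(9)=-3564, T(10)=8991, T(11)=-16281, T(12)=21870; answer 21870
Step 3: W2 = 21870; w = 1; remainder = value at the root: -3*(1)^2 + 5*(1)^1 + 6 = (-3) + (5) + (6) = 8; answer 8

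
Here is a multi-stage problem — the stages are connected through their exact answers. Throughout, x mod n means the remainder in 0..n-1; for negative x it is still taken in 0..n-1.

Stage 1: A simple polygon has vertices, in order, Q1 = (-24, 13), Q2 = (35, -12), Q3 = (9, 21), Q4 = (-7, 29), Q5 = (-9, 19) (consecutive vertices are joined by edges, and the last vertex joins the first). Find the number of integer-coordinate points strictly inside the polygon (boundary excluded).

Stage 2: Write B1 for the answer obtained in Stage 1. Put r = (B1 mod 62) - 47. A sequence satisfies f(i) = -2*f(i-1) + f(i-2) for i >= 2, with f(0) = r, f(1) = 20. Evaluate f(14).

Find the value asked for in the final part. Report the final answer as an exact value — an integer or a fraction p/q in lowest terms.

-2351782

Stage 1: cross terms: (-24*-12 - 35*13)=-167, (35*21 - 9*-12)=843, (9*29 - -7*21)=408, (-7*19 - -9*29)=128, (-9*13 - -24*19)=339; twice the area = |1551| = 1551; area = 1551/2; boundary points = 1 + 1 + 8 + 2 + 3 = 15; strictly interior points = area - boundary/2 + 1 = 769; answer 769
Stage 2: B1 = 769; r = -22; f(2) = -2*(20) + 1*(-22) = -62; iterating: f(2)=-62, f(3)=144, f(4)=-350, f(5)=844, f(6)=-2038, f(7)=4920, f(8)=-11878, f(9)=28676, f(10)=-69230, f(11)=167136, f(12)=-403502, f(13)=974140, f(14)=-2351782; answer -2351782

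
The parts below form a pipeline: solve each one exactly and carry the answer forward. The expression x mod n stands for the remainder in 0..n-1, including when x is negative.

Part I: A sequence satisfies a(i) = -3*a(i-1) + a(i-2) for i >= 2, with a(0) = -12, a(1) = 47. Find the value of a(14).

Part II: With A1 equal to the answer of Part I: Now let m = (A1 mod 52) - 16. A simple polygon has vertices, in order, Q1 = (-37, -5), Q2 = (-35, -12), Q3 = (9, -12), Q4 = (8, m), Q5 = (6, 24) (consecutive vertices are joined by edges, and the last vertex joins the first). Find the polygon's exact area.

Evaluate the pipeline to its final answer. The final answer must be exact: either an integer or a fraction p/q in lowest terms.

988

Part I: a(2) = -3*(47) + 1*(-12) = -153; iterating: a(2)=-153, a(3)=506, a(4)=-1671, a(5)=5519, a(6)=-18228, a(7)=60203, a(8)=-198837, a(9)=656714, a(10)=-2168979, a(11)=7163651, a(12)=-23659932, a(13)=78143447, a(14)=-258090273; answer -258090273
Part II: A1 = -258090273; m = 11; cross terms: (-37*-12 - -35*-5)=269, (-35*-12 - 9*-12)=528, (9*11 - 8*-12)=195, (8*24 - 6*11)=126, (6*-5 - -37*24)=858; twice the area = |1976| = 1976; area = 988; answer 988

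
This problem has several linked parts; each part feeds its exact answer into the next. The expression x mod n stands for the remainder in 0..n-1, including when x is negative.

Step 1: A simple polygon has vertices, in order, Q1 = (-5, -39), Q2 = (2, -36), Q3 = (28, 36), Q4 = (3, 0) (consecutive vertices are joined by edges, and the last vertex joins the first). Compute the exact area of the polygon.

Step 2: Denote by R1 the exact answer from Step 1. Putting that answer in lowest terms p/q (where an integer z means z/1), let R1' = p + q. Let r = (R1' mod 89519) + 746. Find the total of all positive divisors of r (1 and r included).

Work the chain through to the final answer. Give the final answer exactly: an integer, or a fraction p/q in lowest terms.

1862

Step 1: cross terms: (-5*-36 - 2*-39)=258, (2*36 - 28*-36)=1080, (28*0 - 3*36)=-108, (3*-39 - -5*0)=-117; twice the area = |1113| = 1113; area = 1113/2; answer 1113/2
Step 2: R1 = 1113/2; threaded value p + q = 1115; r = 1861; 1861 is prime, so its only divisors are 1 and 1861; sigma = 1 + 1861 = 1862; answer 1862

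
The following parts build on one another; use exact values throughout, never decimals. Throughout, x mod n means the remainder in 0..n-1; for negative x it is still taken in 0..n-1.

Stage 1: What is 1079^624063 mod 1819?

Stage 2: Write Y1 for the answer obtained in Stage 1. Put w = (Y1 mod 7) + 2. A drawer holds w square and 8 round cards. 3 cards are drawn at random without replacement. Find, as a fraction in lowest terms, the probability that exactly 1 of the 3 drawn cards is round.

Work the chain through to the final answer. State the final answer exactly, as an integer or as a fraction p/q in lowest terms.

8/55

Stage 1: squarings mod 1819: 1079^1=1079, 1079^2=81, 1079^4=1104, 1079^8=86, 1079^16=120, 1079^32=1667, 1079^64=1276, 1079^128=171, 1079^256=137, 1079^512=579, 1079^1024=545, 1079^2048=528, 1079^4096=477, 1079^8192=154, 1079^16384=69, 1079^32768=1123, 1079^65536=562, 1079^131072=1157, 1079^262144=1684, 1079^524288=35; 1079^624063 = 1079^1 * 1079^2 * 1079^4 * 1079^8 * 1079^16 * 1079^32 * 1079^128 * 1079^256 * 1079^1024 * 1079^32768 * 1079^65536 * 1079^524288 = 1443 (mod 1819); answer 1443
Stage 2: Y1 = 1443; w = 3; total draws C(11,3) = 165; favorable C(8,1)*C(3,2) = 24; P = 8/55; answer 8/55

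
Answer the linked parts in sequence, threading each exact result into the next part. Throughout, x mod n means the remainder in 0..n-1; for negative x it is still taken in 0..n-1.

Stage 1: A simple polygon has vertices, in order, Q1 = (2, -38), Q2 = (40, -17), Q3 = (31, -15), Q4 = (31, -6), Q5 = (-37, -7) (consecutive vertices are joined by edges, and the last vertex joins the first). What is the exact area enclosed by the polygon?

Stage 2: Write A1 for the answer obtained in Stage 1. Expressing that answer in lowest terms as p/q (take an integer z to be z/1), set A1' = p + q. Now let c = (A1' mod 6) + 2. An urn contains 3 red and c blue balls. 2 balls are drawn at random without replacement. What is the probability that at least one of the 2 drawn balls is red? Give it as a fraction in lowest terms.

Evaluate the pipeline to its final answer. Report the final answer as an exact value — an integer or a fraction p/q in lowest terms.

Stage 1: cross terms: (2*-17 - 40*-38)=1486, (40*-15 - 31*-17)=-73, (31*-6 - 31*-15)=279, (31*-7 - -37*-6)=-439, (-37*-38 - 2*-7)=1420; twice the area = |2673| = 2673; area = 2673/2; answer 2673/2
Stage 2: A1 = 2673/2; threaded value p + q = 2675; c = 7; total draws C(10,2) = 45; complement C(7,2) = 21; favorable 45 - 21 = 24; P = 8/15; answer 8/15

8/15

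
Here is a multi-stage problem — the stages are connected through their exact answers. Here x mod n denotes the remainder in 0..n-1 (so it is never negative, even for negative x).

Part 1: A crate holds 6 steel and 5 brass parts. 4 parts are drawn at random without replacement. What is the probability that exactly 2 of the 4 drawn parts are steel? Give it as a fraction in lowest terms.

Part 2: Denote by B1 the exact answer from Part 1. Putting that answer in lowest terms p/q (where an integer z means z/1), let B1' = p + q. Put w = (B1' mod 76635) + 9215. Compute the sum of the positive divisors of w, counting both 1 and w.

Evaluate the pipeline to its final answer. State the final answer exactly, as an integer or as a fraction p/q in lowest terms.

Part 1: total draws C(11,4) = 330; favorable C(6,2)*C(5,2) = 150; P = 5/11; answer 5/11
Part 2: B1 = 5/11; threaded value p + q = 16; w = 9231; 9231 = 3 * 17 * 181; sigma = (1 + 3) * (1 + 17) * (1 + 181) = 4 * 18 * 182 = 13104; answer 13104

13104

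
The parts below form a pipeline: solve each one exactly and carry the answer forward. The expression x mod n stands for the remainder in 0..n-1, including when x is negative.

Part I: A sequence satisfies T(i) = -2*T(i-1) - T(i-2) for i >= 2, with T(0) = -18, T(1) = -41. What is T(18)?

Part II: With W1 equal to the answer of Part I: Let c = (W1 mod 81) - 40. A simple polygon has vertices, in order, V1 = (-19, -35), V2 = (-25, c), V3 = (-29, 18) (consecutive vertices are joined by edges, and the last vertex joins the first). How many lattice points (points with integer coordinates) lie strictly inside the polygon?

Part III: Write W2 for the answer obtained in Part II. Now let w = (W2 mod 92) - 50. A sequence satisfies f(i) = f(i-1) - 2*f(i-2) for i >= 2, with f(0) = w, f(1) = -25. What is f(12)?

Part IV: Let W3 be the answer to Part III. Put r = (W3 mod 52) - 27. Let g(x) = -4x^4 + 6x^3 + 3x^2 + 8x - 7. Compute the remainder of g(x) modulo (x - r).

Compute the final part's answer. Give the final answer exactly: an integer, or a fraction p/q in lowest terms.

-454075

Part I: T(2) = -2*(-41) - 1*(-18) = 100; iterating: T(2)=100, T(3)=-159, T(4)=218, T(5)=-277, T(6)=336, T(7)=-395, T(8)=454, T(9)=-513, T(10)=572, T(11)=-631, T(12)=690, T(13)=-749, T(14)=808, T(15)=-867, T(16)=926, T(17)=-985, T(18)=1044; answer 1044
Part II: W1 = 1044; c = 32; cross terms: (-19*32 - -25*-35)=-1483, (-25*18 - -29*32)=478, (-29*-35 - -19*18)=1357; twice the area = |352| = 352; area = 176; boundary points = 1 + 2 + 1 = 4; strictly interior points = area - boundary/2 + 1 = 175; answer 175
Part III: W2 = 175; w = 33; f(2) = 1*(-25) - 2*(33) = -91; iterating: f(2)=-91, f(3)=-41, f(4)=141, f(5)=223, f(6)=-59, f(7)=-505, f(8)=-387, f(9)=623, f(10)=1397, f(11)=151, f(12)=-2643; answer -2643
Part IV: W3 = -2643; r = -18; remainder = value at the root: -4*(-18)^4 + 6*(-18)^3 + 3*(-18)^2 + 8*(-18)^1 - 7 = (-419904) + (-34992) + (972) + (-144) + (-7) = -454075; answer -454075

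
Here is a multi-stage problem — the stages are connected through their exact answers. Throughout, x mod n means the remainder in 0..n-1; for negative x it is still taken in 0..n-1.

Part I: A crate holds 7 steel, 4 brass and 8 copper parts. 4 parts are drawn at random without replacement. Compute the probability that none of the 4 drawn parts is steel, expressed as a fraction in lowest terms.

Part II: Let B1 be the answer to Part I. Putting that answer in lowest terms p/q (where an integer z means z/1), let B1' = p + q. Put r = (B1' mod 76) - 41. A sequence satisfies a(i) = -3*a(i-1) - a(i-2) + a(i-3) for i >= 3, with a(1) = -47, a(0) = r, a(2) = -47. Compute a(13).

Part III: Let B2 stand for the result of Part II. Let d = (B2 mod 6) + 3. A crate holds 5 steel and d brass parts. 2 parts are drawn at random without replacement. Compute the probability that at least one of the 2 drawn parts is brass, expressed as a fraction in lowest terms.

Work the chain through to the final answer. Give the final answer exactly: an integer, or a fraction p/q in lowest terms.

9/11

Part I: total draws C(19,4) = 3876; favorable C(12,4) = 495; P = 165/1292; answer 165/1292
Part II: B1 = 165/1292; threaded value p + q = 1457; r = -28; a(3) = -3*(-47) - 1*(-47) + 1*(-28) = 160; iterating: a(3)=160, a(4)=-480, a(5)=1233, a(6)=-3059, a(7)=7464, a(8)=-18100, a(9)=43777, a(10)=-105767, a(11)=255424, a(12)=-616728, a(13)=1488993; answer 1488993
Part III: B2 = 1488993; d = 6; total draws C(11,2) = 55; complement C(5,2) = 10; favorable 55 - 10 = 45; P = 9/11; answer 9/11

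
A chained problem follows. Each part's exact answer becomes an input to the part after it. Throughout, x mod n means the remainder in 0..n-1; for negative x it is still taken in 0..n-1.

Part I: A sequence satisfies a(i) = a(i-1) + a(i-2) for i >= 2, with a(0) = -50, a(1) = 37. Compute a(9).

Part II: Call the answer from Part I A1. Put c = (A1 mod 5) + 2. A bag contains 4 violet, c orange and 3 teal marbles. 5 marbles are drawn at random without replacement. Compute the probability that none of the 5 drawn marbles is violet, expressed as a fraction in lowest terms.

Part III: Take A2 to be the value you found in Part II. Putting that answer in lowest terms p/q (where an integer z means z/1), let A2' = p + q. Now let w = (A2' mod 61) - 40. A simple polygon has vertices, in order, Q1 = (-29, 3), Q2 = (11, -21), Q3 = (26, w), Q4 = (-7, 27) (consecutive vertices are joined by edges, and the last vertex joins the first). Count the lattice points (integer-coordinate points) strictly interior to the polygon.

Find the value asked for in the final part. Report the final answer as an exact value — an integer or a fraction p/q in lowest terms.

Part I: a(2) = 1*(37) + 1*(-50) = -13; iterating: a(2)=-13, a(3)=24, a(4)=11, a(5)=35, a(6)=46, a(7)=81, a(8)=127, a(9)=208; answer 208
Part II: A1 = 208; c = 5; total draws C(12,5) = 792; favorable C(8,5) = 56; P = 7/99; answer 7/99
Part III: A2 = 7/99; threaded value p + q = 106; w = 5; cross terms: (-29*-21 - 11*3)=576, (11*5 - 26*-21)=601, (26*27 - -7*5)=737, (-7*3 - -29*27)=762; twice the area = |2676| = 2676; area = 1338; boundary points = 8 + 1 + 11 + 2 = 22; strictly interior points = area - boundary/2 + 1 = 1328; answer 1328

1328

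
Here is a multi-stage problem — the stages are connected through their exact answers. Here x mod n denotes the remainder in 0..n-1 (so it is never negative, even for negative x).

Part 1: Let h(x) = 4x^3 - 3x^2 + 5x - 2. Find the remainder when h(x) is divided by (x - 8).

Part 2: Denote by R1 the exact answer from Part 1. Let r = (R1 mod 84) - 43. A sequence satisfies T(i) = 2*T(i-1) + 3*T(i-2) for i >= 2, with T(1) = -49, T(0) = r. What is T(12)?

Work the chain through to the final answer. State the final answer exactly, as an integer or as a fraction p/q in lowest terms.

-6111557

Part 1: remainder = value at the root: 4*(8)^3 - 3*(8)^2 + 5*(8)^1 - 2 = (2048) + (-192) + (40) + (-2) = 1894; answer 1894
Part 2: R1 = 1894; r = 3; T(2) = 2*(-49) + 3*(3) = -89; iterating: T(2)=-89, T(3)=-325, T(4)=-917, T(5)=-2809, T(6)=-8369, T(7)=-25165, T(8)=-75437, T(9)=-226369, T(10)=-679049, T(11)=-2037205, T(12)=-6111557; answer -6111557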